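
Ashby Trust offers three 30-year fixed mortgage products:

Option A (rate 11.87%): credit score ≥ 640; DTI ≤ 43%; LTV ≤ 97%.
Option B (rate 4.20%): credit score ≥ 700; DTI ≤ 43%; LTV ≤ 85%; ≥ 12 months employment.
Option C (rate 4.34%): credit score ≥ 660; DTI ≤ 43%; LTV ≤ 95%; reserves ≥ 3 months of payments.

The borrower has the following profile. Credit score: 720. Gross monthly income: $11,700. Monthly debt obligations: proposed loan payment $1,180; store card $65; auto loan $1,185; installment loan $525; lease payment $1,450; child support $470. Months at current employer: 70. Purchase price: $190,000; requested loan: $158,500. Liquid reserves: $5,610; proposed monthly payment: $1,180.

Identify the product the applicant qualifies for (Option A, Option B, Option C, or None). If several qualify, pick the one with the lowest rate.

Total debts = (1,180 + 65 + 1,185 + 525 + 1,450 + 470) = 4,875; DTI = 4,875/11,700 = 41.7%.
LTV = 158,500/190,000 = 83.4%.
Reserves = 5,610/1,180 = 4.8 months.
Option A: score 720 ≥ 640; DTI 41.7% ≤ 43%; LTV 83.4% ≤ 97% → qualifies.
Option B: score 720 ≥ 700; DTI 41.7% ≤ 43%; LTV 83.4% ≤ 85%; employment 70 ≥ 12 mo → qualifies.
Option C: score 720 ≥ 660; DTI 41.7% ≤ 43%; LTV 83.4% ≤ 95%; reserves 4.8 ≥ 3 mo → qualifies.
Qualifying: Option A, Option B, Option C. Lowest rate is 4.20% → Option B.

Option B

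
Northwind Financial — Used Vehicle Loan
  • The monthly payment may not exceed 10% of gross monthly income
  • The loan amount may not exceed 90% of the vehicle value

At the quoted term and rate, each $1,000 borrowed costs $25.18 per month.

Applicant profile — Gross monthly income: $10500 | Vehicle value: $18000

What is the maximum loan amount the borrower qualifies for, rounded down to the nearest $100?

$16,200

Payment cap: 10% × $10,500 = $1,050/month.
At $25.18 per $1,000, that supports 1,050/25.18 × 1,000 ≈ $41,699 → $41,600.
LTV cap: 90% × $18,000 = $16,200 → $16,200.
Binding constraint: loan-to-value.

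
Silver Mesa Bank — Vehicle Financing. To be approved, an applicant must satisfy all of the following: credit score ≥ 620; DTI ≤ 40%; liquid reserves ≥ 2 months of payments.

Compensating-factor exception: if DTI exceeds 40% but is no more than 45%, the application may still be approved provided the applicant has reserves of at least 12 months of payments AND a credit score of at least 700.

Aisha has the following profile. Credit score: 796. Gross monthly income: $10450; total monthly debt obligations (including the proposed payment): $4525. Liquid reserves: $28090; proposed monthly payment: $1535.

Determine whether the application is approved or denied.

Credit score 796 ≥ 620 (meets base)
DTI = 4,525/10,450 = 43.3% > 40% — standard DTI limit exceeded.
Reserves = 28,090/1,535 = 18.3 months ≥ 2
DTI 43.3% is within the 40%–45% exception band; checking compensating factors.
Override check — reserves: 18.3 mo (ok); score: 796 (ok).
Both compensating conditions met → exception applies.

Approved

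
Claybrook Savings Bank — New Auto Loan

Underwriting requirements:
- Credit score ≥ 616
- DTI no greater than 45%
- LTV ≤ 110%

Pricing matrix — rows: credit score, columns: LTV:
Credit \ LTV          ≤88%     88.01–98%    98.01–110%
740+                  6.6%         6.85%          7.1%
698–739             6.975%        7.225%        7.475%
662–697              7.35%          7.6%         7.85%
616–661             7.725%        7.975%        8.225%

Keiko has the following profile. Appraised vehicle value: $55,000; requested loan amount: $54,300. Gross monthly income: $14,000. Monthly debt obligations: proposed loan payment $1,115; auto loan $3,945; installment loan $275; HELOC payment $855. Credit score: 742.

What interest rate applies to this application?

7.1%

Credit score 742 ≥ 616; Total monthly debts = (1,115 + 3,945 + 275 + 855) = 6,190. DTI: 6,190 ÷ 14,000 = 44.2%, within the 45% cap
LTV = 54,300/55,000 = 98.7% ≤ 110%
Score 742 is in the 740+ band; LTV 98.7% is in the 98.01–110% band → 7.1%.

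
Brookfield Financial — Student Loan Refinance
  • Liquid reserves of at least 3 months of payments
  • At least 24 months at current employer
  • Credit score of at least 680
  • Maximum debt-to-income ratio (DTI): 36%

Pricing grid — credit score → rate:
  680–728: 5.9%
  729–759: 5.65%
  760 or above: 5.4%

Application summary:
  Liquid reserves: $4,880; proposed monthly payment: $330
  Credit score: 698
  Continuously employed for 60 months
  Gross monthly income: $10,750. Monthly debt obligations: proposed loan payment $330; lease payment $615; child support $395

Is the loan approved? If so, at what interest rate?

Approved at 5.9%

Credit score 698 ≥ 680 (meets minimum)
Liquid reserves cover 4,880/330 = 14.8 months — ≥ 3 required
Total monthly debts = (330 + 615 + 395) = 1,340. DTI: 1,340 ÷ 10,750 = 12.5%, within the 36% cap
Employment 60 ≥ 24 months
All requirements met. Score 698 falls in the 680–728 tier → 5.9%.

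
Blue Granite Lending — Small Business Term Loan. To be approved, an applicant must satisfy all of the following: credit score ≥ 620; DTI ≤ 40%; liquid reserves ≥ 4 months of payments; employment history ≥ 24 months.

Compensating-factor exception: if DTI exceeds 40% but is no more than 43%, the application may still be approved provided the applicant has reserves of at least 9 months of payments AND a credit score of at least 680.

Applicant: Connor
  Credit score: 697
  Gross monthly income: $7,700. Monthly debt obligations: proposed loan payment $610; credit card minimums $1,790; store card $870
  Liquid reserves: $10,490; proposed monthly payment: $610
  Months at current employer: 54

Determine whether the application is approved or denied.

Approved

Credit score 697 ≥ 620 (meets base)
Total debts = (610 + 1,790 + 870) = 3,270. DTI: 3,270 ÷ 7,700 = 42.5%, over the 40% base limit.
Liquid reserves cover 10,490/610 = 17.2 months — ≥ 4 required
Employment 54 ≥ 24 months
42.5% falls in the override range (40%–43%), so the compensating-factor test applies.
Override check — reserves: 17.2 mo (ok); score: 697 (ok).
Both override conditions satisfied; DTI exception granted.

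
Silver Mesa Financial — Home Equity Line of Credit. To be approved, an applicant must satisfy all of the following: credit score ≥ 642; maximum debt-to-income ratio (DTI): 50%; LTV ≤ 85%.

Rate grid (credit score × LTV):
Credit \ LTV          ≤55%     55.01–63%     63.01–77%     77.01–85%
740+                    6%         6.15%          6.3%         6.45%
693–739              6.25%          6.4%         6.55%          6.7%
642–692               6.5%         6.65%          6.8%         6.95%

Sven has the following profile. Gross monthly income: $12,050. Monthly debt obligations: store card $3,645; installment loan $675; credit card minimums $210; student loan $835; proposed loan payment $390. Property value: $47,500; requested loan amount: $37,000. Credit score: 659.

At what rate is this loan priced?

Credit score 659 ≥ 642; Total monthly debts = (3,645 + 675 + 210 + 835 + 390) = 5,755. Debt-to-income = 5,755/12,050 = 47.8% — meets 50% limit
LTV = 37,000/47,500 = 77.9% ≤ 85%
Row: 659 falls in 642–692. Column: 77.9% falls in 77.01–85%. Rate = 6.95%.

6.95%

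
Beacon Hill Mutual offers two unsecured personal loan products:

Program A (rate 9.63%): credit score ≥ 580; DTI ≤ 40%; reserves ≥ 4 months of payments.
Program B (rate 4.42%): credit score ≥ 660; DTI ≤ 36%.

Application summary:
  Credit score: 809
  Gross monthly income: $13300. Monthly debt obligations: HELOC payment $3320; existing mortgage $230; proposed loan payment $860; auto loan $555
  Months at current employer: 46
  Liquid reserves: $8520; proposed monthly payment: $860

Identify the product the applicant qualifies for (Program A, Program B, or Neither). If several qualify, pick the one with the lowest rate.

Program A

Total debts = (3,320 + 230 + 860 + 555) = 4,965; DTI = 4,965/13,300 = 37.3%.
Reserves = 8,520/860 = 9.9 months.
Program A: score 809 ≥ 580; DTI 37.3% ≤ 40%; reserves 9.9 ≥ 4 mo → qualifies.
Program B: score 809 ≥ 660; DTI 37.3% > 36% → does not qualify.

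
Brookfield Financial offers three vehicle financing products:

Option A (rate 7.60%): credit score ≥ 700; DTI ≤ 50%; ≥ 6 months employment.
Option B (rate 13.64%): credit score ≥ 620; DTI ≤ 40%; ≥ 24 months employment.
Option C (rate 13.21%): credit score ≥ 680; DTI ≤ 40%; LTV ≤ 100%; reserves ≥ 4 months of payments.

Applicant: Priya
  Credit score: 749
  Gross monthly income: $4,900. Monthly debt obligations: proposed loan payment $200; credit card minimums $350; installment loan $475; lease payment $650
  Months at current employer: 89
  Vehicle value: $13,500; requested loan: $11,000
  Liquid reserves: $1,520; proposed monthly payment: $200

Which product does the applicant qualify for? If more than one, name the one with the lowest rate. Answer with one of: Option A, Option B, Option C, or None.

Option A

Total debts = (200 + 350 + 475 + 650) = 1,675; DTI = 1,675/4,900 = 34.2%.
LTV = 11,000/13,500 = 81.5%.
Reserves = 1,520/200 = 7.6 months.
Option A: score 749 ≥ 700; DTI 34.2% ≤ 50%; employment 89 ≥ 6 mo → qualifies.
Option B: score 749 ≥ 620; DTI 34.2% ≤ 40%; employment 89 ≥ 24 mo → qualifies.
Option C: score 749 ≥ 680; DTI 34.2% ≤ 40%; LTV 81.5% ≤ 100%; reserves 7.6 ≥ 4 mo → qualifies.
Qualifying: Option A, Option B, Option C. Lowest rate is 7.60% → Option A.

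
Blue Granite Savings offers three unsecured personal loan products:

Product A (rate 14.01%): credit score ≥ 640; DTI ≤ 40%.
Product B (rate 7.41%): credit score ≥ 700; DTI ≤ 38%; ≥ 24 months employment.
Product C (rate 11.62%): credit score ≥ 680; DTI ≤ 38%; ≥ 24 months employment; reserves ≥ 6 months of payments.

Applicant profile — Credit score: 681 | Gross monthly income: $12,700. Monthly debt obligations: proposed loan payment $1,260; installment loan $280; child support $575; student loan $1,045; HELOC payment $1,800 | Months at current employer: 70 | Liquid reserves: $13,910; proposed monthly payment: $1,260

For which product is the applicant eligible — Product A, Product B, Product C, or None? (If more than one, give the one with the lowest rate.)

Total debts = (1,260 + 280 + 575 + 1,045 + 1,800) = 4,960; DTI = 4,960/12,700 = 39.1%.
Reserves = 13,910/1,260 = 11.0 months.
Product A: score 681 ≥ 640; DTI 39.1% ≤ 40% → qualifies.
Product B: score 681 < 700; DTI 39.1% > 38%; employment 70 ≥ 24 mo → does not qualify.
Product C: score 681 ≥ 680; DTI 39.1% > 38%; employment 70 ≥ 24 mo; reserves 11.0 ≥ 6 mo → does not qualify.

Product A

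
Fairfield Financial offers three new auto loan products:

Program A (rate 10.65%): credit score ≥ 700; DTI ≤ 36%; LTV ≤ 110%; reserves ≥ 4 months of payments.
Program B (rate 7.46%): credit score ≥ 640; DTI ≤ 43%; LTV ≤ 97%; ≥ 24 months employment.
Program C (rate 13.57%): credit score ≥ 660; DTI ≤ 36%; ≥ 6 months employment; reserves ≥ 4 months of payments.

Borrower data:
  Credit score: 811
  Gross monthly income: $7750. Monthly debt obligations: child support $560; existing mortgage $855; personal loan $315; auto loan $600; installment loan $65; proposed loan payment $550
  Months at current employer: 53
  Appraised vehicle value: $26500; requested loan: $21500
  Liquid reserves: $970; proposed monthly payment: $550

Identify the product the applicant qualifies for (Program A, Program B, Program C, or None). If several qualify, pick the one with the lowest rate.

Total debts = (560 + 855 + 315 + 600 + 65 + 550) = 2,945; DTI = 2,945/7,750 = 38%.
LTV = 21,500/26,500 = 81.1%.
Reserves = 970/550 = 1.8 months.
Program A: score 811 ≥ 700; DTI 38% > 36%; LTV 81.1% ≤ 110%; reserves 1.8 < 4 mo → does not qualify.
Program B: score 811 ≥ 640; DTI 38% ≤ 43%; LTV 81.1% ≤ 97%; employment 53 ≥ 24 mo → qualifies.
Program C: score 811 ≥ 660; DTI 38% > 36%; employment 53 ≥ 6 mo; reserves 1.8 < 4 mo → does not qualify.

Program B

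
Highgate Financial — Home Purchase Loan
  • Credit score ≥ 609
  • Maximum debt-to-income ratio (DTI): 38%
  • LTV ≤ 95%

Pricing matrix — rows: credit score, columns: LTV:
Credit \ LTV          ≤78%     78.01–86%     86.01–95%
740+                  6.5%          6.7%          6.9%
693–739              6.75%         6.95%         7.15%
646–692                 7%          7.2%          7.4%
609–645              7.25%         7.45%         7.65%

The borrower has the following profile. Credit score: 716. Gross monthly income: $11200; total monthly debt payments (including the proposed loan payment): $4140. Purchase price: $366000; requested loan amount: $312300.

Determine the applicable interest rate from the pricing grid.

Credit score 716 ≥ 609; DTI: 4,140 ÷ 11,200 = 37%, within the 38% cap
LTV = 312,300/366,000 = 85.3% ≤ 95%
Credit 716 → row 693–739; LTV 85.3% → column 78.01–86%. Grid cell → 6.95%.

6.95%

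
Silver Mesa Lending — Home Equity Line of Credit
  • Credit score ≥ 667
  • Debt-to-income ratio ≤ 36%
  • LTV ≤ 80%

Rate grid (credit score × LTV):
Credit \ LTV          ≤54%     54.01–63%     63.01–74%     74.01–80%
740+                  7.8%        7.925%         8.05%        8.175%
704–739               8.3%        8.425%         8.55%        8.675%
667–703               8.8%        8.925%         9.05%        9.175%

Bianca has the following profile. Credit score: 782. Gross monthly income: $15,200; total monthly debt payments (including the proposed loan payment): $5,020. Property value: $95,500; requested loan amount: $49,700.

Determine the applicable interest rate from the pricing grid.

Credit score 782 ≥ 667; DTI: 5,020 ÷ 15,200 = 33%, within the 36% cap
LTV: 49,700 ÷ 95,500 = 52%, within 80% cap
Row: 782 falls in 740+. Column: 52% falls in ≤54%. Rate = 7.8%.

7.8%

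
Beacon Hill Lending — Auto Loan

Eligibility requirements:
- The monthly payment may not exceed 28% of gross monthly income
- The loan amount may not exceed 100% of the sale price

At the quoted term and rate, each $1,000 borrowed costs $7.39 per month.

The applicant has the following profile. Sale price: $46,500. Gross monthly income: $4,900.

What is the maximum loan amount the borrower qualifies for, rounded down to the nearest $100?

Payment cap: 28% × $4,900 = $1,372/month.
At $7.39 per $1,000, that supports 1,372/7.39 × 1,000 ≈ $185,656 → $185,600.
LTV cap: 100% × $46,500 = $46,500 → $46,500.
Binding constraint: loan-to-value.

$46,500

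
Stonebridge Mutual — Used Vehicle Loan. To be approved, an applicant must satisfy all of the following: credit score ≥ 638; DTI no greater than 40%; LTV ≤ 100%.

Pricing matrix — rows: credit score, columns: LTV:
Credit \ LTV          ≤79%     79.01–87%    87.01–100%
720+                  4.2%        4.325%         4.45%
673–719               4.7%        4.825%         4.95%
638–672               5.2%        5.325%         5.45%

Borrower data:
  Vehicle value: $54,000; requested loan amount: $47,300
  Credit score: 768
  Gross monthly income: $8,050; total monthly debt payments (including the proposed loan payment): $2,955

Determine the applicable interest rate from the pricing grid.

Credit score 768 ≥ 638; DTI: 2,955 ÷ 8,050 = 36.7%, within the 40% cap
Loan-to-value = 47,300/54,000 = 87.6% — pass (100% max)
Row: 768 falls in 720+. Column: 87.6% falls in 87.01–100%. Rate = 4.45%.

4.45%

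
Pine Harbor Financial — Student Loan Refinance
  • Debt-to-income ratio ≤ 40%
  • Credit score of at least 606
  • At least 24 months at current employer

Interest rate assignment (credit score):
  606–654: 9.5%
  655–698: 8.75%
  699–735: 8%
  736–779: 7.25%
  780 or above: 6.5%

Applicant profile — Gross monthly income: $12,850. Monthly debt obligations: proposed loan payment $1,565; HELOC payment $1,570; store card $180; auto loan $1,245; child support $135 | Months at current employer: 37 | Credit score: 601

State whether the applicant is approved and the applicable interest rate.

Denied

Credit score 601 < 606 (below minimum)
Employment 37 ≥ 24 months
Total monthly debts = (1,565 + 1,570 + 180 + 1,245 + 135) = 4,695. DTI: 4,695 ÷ 12,850 = 36.5%, within the 40% cap
Not all requirements met → denied.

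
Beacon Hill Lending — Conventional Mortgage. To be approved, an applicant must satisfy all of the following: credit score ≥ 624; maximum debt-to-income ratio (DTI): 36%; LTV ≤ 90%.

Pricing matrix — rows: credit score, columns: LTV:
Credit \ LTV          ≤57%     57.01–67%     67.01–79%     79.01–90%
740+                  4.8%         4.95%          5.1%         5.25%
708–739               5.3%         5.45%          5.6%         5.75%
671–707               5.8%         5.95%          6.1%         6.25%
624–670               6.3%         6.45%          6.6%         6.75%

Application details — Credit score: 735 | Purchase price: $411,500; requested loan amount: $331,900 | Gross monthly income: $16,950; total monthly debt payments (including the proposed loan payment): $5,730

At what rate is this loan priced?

Credit score 735 ≥ 624; Debt-to-income = 5,730/16,950 = 33.8% — meets 36% limit
Loan-to-value = 331,900/411,500 = 80.7% — pass (90% max)
Row: 735 falls in 708–739. Column: 80.7% falls in 79.01–90%. Rate = 5.75%.

5.75%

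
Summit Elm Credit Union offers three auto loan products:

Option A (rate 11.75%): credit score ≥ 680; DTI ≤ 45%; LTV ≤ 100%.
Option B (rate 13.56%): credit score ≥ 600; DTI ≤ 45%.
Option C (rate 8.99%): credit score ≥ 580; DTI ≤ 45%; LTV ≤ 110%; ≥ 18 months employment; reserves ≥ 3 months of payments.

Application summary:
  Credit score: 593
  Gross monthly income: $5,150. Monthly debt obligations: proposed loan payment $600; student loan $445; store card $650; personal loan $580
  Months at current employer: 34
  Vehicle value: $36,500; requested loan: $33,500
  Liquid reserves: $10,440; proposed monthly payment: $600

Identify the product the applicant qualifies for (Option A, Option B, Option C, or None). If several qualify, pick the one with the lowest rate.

Total debts = (600 + 445 + 650 + 580) = 2,275; DTI = 2,275/5,150 = 44.2%.
LTV = 33,500/36,500 = 91.8%.
Reserves = 10,440/600 = 17.4 months.
Option A: score 593 < 680; DTI 44.2% ≤ 45%; LTV 91.8% ≤ 100% → does not qualify.
Option B: score 593 < 600; DTI 44.2% ≤ 45% → does not qualify.
Option C: score 593 ≥ 580; DTI 44.2% ≤ 45%; LTV 91.8% ≤ 110%; employment 34 ≥ 18 mo; reserves 17.4 ≥ 3 mo → qualifies.

Option C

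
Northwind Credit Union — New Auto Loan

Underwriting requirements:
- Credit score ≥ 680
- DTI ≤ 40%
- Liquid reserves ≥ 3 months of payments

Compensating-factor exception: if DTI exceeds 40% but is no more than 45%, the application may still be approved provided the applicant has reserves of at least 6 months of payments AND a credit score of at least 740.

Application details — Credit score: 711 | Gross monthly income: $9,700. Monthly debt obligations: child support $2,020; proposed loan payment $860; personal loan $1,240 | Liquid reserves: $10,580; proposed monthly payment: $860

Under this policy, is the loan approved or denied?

Denied

Credit score 711 ≥ 680 (meets base)
Total debts = (2,020 + 860 + 1,240) = 4,120. DTI = 4,120/9,700 = 42.5% > 40% — standard DTI limit exceeded.
Reserves = 10,580/860 = 12.3 months ≥ 3
42.5% falls in the override range (40%–45%), so the compensating-factor test applies.
Reserves 12.3 ≥ 6 months; credit score 711 < 740.
Override conditions not both satisfied; exception does not apply.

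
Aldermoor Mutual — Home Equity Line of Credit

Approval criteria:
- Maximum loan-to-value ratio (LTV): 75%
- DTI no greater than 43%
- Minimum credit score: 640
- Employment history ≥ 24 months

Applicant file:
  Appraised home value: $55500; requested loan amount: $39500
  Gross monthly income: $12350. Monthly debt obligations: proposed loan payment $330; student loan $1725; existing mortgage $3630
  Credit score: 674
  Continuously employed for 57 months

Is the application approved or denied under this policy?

Loan-to-value = 39,500/55,500 = 71.2% — pass (75% max)
Total monthly debts = (330 + 1,725 + 3,630) = 5,685. DTI: 5,685 ÷ 12,350 = 46%, exceeds the 43% cap
Credit score 674 ≥ 640 (meets)
Employment 57 ≥ 24 months
Fails on DTI.

Denied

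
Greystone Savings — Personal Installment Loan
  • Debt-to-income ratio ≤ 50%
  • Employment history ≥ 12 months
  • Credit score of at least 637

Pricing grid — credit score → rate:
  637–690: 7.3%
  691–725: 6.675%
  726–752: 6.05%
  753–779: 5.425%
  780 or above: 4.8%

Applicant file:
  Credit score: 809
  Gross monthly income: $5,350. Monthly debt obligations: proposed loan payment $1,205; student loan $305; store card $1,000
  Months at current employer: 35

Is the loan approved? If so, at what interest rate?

Approved at 4.8%

Credit score 809 ≥ 637 (meets minimum)
Employment 35 ≥ 12 months
Total monthly debts = (1,205 + 305 + 1,000) = 2,510. Debt-to-income = 2,510/5,350 = 46.9% — meets 50% limit
All requirements met. Score 809 falls in the 780 or above tier → 4.8%.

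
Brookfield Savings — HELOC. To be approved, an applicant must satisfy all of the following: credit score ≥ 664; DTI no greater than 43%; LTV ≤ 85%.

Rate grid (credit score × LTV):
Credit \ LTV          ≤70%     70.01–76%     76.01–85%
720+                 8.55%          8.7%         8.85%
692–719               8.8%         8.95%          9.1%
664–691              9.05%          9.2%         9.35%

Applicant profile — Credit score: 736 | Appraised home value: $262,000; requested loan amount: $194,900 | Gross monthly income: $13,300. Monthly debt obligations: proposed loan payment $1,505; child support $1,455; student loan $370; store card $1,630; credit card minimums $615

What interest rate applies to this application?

Credit score 736 ≥ 664; Total monthly debts = (1,505 + 1,455 + 370 + 1,630 + 615) = 5,575. DTI: 5,575 ÷ 13,300 = 41.9%, within the 43% cap
LTV = 194,900/262,000 = 74.4% ≤ 85%
Row: 736 falls in 720+. Column: 74.4% falls in 70.01–76%. Rate = 8.7%.

8.7%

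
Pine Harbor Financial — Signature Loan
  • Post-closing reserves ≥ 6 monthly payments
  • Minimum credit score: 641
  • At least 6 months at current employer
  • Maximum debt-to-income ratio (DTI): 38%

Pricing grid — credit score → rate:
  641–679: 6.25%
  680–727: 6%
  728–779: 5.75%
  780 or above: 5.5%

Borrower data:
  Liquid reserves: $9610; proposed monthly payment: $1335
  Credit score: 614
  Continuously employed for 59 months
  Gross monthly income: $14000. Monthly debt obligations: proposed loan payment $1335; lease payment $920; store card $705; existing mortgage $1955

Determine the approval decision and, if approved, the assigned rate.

Credit score 614 < 641 (below minimum)
Employment 59 ≥ 6 months
Reserves: 9,610 ÷ 1,335 = 7.2 months (meets 6-month minimum)
Total monthly debts = (1,335 + 920 + 705 + 1,955) = 4,915. DTI: 4,915 ÷ 14,000 = 35.1%, within the 38% cap
Not all requirements met → denied.

Denied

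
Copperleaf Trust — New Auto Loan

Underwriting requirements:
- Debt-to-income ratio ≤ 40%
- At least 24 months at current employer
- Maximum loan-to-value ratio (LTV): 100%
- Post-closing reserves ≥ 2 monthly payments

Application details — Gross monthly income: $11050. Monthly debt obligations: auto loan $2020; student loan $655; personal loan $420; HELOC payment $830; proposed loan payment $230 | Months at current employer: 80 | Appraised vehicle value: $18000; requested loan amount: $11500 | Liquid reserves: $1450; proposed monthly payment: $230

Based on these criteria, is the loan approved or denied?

Total monthly debts = (2,020 + 655 + 420 + 830 + 230) = 4,155. DTI = 4,155/11,050 = 37.6% ≤ 40%
Employment 80 ≥ 24 months
LTV: 11,500 ÷ 18,000 = 63.9%, within 100% cap
Reserves: 1,450 ÷ 230 = 6.3 months (meets 2-month minimum)
All criteria satisfied.

Approved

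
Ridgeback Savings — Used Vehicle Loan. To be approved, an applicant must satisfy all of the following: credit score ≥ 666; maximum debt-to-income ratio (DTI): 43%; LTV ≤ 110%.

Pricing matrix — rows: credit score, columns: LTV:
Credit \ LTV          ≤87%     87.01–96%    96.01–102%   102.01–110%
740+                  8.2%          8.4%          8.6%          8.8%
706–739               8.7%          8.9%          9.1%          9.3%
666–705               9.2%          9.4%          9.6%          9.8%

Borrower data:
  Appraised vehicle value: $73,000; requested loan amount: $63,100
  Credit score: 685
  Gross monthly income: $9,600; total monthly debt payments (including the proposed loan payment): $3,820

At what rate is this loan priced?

9.2%

Credit score 685 ≥ 666; DTI: 3,820 ÷ 9,600 = 39.8%, within the 43% cap
LTV: 63,100 ÷ 73,000 = 86.4%, within 110% cap
Credit 685 → row 666–705; LTV 86.4% → column ≤87%. Grid cell → 9.2%.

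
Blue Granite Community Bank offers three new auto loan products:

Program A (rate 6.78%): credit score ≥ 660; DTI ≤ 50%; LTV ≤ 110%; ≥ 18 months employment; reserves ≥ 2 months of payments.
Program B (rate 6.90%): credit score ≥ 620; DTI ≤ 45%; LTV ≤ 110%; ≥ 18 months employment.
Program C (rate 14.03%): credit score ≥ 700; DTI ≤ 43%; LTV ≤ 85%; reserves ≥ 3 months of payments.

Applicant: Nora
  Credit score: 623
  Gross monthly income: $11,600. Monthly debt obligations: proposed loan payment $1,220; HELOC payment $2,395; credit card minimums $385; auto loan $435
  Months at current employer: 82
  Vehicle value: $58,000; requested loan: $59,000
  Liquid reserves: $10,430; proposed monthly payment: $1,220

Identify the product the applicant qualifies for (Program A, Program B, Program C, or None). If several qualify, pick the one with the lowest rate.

Total debts = (1,220 + 2,395 + 385 + 435) = 4,435; DTI = 4,435/11,600 = 38.2%.
LTV = 59,000/58,000 = 101.7%.
Reserves = 10,430/1,220 = 8.5 months.
Program A: score 623 < 660; DTI 38.2% ≤ 50%; LTV 101.7% ≤ 110%; employment 82 ≥ 18 mo; reserves 8.5 ≥ 2 mo → does not qualify.
Program B: score 623 ≥ 620; DTI 38.2% ≤ 45%; LTV 101.7% ≤ 110%; employment 82 ≥ 18 mo → qualifies.
Program C: score 623 < 700; DTI 38.2% ≤ 43%; LTV 101.7% > 85%; reserves 8.5 ≥ 3 mo → does not qualify.

Program B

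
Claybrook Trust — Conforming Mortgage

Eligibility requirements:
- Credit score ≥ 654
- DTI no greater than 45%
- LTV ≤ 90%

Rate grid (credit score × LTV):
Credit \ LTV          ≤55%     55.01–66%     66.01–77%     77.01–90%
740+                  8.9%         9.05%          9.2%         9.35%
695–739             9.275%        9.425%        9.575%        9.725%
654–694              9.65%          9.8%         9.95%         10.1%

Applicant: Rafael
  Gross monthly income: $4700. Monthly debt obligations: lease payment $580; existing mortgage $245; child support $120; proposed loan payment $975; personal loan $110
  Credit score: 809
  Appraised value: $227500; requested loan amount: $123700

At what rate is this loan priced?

8.9%

Credit score 809 ≥ 654; Total monthly debts = (580 + 245 + 120 + 975 + 110) = 2,030. Debt-to-income = 2,030/4,700 = 43.2% — meets 45% limit
LTV = 123,700/227,500 = 54.4% ≤ 90%
Row: 809 falls in 740+. Column: 54.4% falls in ≤55%. Rate = 8.9%.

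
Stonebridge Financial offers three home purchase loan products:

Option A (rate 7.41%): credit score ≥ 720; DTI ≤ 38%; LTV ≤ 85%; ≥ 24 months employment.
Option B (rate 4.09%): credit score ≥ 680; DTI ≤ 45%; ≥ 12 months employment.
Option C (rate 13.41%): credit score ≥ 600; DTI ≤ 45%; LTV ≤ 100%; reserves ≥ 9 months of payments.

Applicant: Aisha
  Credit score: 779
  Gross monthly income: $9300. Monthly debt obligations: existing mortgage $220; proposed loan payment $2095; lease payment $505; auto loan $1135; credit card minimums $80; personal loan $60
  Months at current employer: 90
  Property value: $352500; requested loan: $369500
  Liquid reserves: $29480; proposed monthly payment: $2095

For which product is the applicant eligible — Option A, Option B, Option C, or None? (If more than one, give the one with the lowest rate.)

Total debts = (220 + 2,095 + 505 + 1,135 + 80 + 60) = 4,095; DTI = 4,095/9,300 = 44%.
LTV = 369,500/352,500 = 104.8%.
Reserves = 29,480/2,095 = 14.1 months.
Option A: score 779 ≥ 720; DTI 44% > 38%; LTV 104.8% > 85%; employment 90 ≥ 24 mo → does not qualify.
Option B: score 779 ≥ 680; DTI 44% ≤ 45%; employment 90 ≥ 12 mo → qualifies.
Option C: score 779 ≥ 600; DTI 44% ≤ 45%; LTV 104.8% > 100%; reserves 14.1 ≥ 9 mo → does not qualify.

Option B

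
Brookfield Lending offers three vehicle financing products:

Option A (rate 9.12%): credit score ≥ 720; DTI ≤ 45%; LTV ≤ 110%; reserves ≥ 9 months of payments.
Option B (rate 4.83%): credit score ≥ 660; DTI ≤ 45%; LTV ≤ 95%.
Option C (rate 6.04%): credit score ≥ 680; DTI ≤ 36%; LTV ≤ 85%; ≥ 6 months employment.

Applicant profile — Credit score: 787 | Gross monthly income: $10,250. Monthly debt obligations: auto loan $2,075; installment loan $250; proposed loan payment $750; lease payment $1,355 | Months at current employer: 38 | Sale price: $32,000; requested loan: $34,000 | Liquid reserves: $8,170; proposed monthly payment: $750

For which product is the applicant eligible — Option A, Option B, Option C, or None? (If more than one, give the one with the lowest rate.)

Option A

Total debts = (2,075 + 250 + 750 + 1,355) = 4,430; DTI = 4,430/10,250 = 43.2%.
LTV = 34,000/32,000 = 106.2%.
Reserves = 8,170/750 = 10.9 months.
Option A: score 787 ≥ 720; DTI 43.2% ≤ 45%; LTV 106.2% ≤ 110%; reserves 10.9 ≥ 9 mo → qualifies.
Option B: score 787 ≥ 660; DTI 43.2% ≤ 45%; LTV 106.2% > 95% → does not qualify.
Option C: score 787 ≥ 680; DTI 43.2% > 36%; LTV 106.2% > 85%; employment 38 ≥ 6 mo → does not qualify.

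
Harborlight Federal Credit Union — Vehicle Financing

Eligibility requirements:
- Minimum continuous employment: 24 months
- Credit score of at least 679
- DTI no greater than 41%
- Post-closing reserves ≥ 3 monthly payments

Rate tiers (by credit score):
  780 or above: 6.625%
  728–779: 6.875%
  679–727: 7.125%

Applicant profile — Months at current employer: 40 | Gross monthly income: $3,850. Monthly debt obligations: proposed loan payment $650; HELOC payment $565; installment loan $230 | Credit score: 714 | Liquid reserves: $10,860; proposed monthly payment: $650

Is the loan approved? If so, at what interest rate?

Approved at 7.125%

Credit score 714 ≥ 679 (meets minimum)
Total monthly debts = (650 + 565 + 230) = 1,445. DTI: 1,445 ÷ 3,850 = 37.5%, within the 41% cap
Employment 40 ≥ 24 months
Reserves: 10,860 ÷ 650 = 16.7 months (meets 3-month minimum)
All requirements met. Score 714 falls in the 679–727 tier → 7.125%.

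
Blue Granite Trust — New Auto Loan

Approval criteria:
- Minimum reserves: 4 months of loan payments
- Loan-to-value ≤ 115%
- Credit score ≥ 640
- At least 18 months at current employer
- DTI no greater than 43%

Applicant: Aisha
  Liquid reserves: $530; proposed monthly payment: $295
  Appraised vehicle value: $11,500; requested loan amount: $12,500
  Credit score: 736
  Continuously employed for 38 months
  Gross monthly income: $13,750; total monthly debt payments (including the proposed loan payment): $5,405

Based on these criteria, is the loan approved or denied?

Denied

Liquid reserves cover 530/295 = 1.8 months — < 4 required
Loan-to-value = 12,500/11,500 = 108.7% — pass (115% max)
Credit score 736 ≥ 640 (meets)
Employment 38 ≥ 18 months
Debt-to-income = 5,405/13,750 = 39.3% — meets 43% limit
Fails on reserves.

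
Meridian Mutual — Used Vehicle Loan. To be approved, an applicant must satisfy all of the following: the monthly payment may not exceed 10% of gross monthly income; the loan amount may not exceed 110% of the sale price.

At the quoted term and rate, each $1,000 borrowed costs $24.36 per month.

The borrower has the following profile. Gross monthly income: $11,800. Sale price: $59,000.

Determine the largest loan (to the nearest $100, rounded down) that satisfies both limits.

$48,400

Payment cap: 10% × $11,800 = $1,180/month.
At $24.36 per $1,000, that supports 1,180/24.36 × 1,000 ≈ $48,440 → $48,400.
LTV cap: 110% × $59,000 = $64,900 → $64,900.
Binding constraint: payment-to-income.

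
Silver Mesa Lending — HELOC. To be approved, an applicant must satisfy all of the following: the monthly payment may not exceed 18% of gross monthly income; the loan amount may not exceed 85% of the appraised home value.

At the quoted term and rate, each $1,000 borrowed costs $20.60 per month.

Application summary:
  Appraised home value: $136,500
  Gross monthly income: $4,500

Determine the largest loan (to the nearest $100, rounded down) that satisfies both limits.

Payment cap: 18% × $4,500 = $810/month.
At $20.60 per $1,000, that supports 810/20.60 × 1,000 ≈ $39,320 → $39,300.
LTV cap: 85% × $136,500 = $116,025 → $116,000.
Binding constraint: payment-to-income.

$39,300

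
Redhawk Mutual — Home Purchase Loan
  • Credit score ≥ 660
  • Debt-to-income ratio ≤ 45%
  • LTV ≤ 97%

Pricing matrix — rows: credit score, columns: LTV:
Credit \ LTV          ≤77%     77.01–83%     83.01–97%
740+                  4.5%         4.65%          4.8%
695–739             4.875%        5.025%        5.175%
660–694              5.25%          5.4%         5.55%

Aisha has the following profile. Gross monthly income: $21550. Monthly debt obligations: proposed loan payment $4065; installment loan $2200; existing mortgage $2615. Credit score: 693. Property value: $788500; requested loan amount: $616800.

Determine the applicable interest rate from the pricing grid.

5.4%

Credit score 693 ≥ 660; Total monthly debts = (4,065 + 2,200 + 2,615) = 8,880. DTI = 8,880/21,550 = 41.2% ≤ 45%
LTV = 616,800/788,500 = 78.2% ≤ 97%
Row: 693 falls in 660–694. Column: 78.2% falls in 77.01–83%. Rate = 5.4%.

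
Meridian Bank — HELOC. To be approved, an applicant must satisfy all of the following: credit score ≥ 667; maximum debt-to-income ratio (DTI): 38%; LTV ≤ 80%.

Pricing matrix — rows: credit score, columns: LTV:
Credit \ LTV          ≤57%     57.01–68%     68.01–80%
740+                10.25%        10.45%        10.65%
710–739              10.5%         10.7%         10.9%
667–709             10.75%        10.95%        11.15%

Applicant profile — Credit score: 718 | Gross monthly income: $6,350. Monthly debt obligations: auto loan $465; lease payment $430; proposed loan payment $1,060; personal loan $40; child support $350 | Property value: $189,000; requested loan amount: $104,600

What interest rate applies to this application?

10.5%

Credit score 718 ≥ 667; Total monthly debts = (465 + 430 + 1,060 + 40 + 350) = 2,345. Debt-to-income = 2,345/6,350 = 36.9% — meets 38% limit
Loan-to-value = 104,600/189,000 = 55.3% — pass (80% max)
Credit 718 → row 710–739; LTV 55.3% → column ≤57%. Grid cell → 10.5%.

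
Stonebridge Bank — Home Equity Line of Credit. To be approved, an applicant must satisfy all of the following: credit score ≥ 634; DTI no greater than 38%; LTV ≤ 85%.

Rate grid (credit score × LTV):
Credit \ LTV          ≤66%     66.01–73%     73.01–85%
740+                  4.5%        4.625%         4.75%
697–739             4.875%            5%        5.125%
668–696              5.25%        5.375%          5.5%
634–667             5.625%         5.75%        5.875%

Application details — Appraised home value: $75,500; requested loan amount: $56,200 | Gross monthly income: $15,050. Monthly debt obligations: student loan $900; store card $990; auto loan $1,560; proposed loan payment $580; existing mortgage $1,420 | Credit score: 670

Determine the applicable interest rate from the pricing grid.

Credit score 670 ≥ 634; Total monthly debts = (900 + 990 + 1,560 + 580 + 1,420) = 5,450. DTI: 5,450 ÷ 15,050 = 36.2%, within the 38% cap
Loan-to-value = 56,200/75,500 = 74.4% — pass (85% max)
Score 670 is in the 668–696 band; LTV 74.4% is in the 73.01–85% band → 5.5%.

5.5%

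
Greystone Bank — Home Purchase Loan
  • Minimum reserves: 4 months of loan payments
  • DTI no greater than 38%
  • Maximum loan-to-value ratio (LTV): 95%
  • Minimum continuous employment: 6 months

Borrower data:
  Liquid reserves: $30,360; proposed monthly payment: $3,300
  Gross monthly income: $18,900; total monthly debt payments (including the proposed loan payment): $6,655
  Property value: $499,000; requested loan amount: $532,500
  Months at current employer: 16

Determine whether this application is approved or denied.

Denied

Reserves = 30,360/3,300 = 9.2 months ≥ 4
DTI = 6,655/18,900 = 35.2% ≤ 38%
LTV: 532,500 ÷ 499,000 = 106.7%, exceeds 95% cap
Employment 16 ≥ 6 months
Fails on LTV.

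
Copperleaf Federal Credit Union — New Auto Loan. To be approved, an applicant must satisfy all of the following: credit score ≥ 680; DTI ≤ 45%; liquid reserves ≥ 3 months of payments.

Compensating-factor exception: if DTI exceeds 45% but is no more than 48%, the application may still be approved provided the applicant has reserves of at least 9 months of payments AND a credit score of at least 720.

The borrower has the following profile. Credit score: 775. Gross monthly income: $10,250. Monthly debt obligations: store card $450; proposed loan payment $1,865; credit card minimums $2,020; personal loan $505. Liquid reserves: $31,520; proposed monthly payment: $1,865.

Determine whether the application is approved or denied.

Approved

Credit score 775 ≥ 680 (meets base)
Total debts = (450 + 1,865 + 2,020 + 505) = 4,840. DTI = 4,840/10,250 = 47.2% > 45% — standard DTI limit exceeded.
Reserves = 31,520/1,865 = 16.9 months ≥ 3
47.2% falls in the override range (45%–48%), so the compensating-factor test applies.
Override check — reserves: 16.9 mo (ok); score: 775 (ok).
Both compensating conditions met → exception applies.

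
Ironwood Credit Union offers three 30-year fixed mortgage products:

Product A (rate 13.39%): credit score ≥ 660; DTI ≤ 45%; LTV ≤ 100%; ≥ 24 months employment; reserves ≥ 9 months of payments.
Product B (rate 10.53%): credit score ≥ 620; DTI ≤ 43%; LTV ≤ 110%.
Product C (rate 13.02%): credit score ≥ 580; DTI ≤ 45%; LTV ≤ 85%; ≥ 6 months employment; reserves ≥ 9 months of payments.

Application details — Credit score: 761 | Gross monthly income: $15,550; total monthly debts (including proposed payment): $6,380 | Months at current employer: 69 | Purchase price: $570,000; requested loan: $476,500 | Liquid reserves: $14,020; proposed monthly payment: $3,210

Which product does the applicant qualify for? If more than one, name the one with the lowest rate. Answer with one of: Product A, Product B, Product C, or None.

DTI = 6,380/15,550 = 41%.
LTV = 476,500/570,000 = 83.6%.
Reserves = 14,020/3,210 = 4.4 months.
Product A: score 761 ≥ 660; DTI 41% ≤ 45%; LTV 83.6% ≤ 100%; employment 69 ≥ 24 mo; reserves 4.4 < 9 mo → does not qualify.
Product B: score 761 ≥ 620; DTI 41% ≤ 43%; LTV 83.6% ≤ 110% → qualifies.
Product C: score 761 ≥ 580; DTI 41% ≤ 45%; LTV 83.6% ≤ 85%; employment 69 ≥ 6 mo; reserves 4.4 < 9 mo → does not qualify.

Product B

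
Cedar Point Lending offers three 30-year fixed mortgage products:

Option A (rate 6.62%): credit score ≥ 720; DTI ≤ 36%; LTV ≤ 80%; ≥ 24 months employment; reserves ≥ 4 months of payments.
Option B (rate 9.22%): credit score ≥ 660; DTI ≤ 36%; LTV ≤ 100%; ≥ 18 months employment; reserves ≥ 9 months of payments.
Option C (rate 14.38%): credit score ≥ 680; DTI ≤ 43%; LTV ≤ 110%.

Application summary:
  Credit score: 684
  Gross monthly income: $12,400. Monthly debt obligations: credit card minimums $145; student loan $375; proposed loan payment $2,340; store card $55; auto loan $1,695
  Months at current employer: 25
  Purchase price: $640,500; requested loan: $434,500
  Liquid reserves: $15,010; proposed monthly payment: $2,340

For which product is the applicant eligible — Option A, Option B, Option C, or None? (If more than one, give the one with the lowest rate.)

Option C

Total debts = (145 + 375 + 2,340 + 55 + 1,695) = 4,610; DTI = 4,610/12,400 = 37.2%.
LTV = 434,500/640,500 = 67.8%.
Reserves = 15,010/2,340 = 6.4 months.
Option A: score 684 < 720; DTI 37.2% > 36%; LTV 67.8% ≤ 80%; employment 25 ≥ 24 mo; reserves 6.4 ≥ 4 mo → does not qualify.
Option B: score 684 ≥ 660; DTI 37.2% > 36%; LTV 67.8% ≤ 100%; employment 25 ≥ 18 mo; reserves 6.4 < 9 mo → does not qualify.
Option C: score 684 ≥ 680; DTI 37.2% ≤ 43%; LTV 67.8% ≤ 110% → qualifies.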